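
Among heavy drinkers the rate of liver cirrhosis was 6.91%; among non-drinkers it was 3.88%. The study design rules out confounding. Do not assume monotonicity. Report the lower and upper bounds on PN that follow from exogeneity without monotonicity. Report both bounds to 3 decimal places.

p₁ = 0.0691, p₀ = 0.0388.
Under exogeneity alone the bounds on PN are max{0,(p₁−p₀)/p₁} ≤ PN ≤ min{1,(1−p₀)/p₁}.
  lower = (p₁ − p₀)/p₁ = 0.0303 / 0.0691 ≈ 0.4385
  upper = min{1, (1 − p₀)/p₁} = 0.9612 / 0.0691 ≈ 13.9103 → capped at 1

0.438 ≤ PN ≤ 1.000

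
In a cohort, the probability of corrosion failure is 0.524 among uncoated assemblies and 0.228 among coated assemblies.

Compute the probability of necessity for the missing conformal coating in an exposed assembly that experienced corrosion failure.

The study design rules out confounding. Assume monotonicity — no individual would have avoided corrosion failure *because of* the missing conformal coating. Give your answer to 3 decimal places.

Let p₁ = 0.524, p₀ = 0.228.
Under exogeneity and monotonicity, PN = (p₁ − p₀) / p₁.
PN = (0.524 − 0.228) / 0.524 = 0.296 / 0.524 ≈ 0.5649

PN ≈ 0.565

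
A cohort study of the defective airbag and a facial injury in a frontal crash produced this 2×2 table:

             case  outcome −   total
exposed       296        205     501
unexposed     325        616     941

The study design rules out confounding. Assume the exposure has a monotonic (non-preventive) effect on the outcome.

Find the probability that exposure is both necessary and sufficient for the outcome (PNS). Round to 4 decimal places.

p₁ = P(outcome | exposed) = 296/501 = 0.59082
p₀ = P(outcome | unexposed) = 325/941 = 0.34538
Under exogeneity and monotonicity, PNS = p₁ − p₀.
PNS = 0.59082 − 0.34538 = 0.24544

PNS ≈ 0.2454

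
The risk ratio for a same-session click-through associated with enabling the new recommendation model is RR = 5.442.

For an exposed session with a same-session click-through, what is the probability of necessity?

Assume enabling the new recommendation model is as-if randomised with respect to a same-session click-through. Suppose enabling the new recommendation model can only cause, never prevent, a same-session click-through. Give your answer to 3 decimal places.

PN ≈ 0.816

Under exogeneity and monotonicity, PN = (RR − 1) / RR = 1 − 1/RR.
PN = (5.442 − 1) / 5.442 = 4.442 / 5.442 ≈ 0.8162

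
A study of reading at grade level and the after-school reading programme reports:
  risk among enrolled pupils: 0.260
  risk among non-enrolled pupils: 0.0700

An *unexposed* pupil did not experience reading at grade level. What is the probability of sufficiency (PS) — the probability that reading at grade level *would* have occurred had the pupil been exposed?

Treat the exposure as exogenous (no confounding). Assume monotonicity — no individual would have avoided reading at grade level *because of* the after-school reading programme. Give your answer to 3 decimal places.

PS ≈ 0.204

Let p₁ = 0.26, p₀ = 0.07.
Under exogeneity and monotonicity, PS = (p₁ − p₀) / (1 − p₀).
PS = (0.26 − 0.07) / (1 − 0.07) = 0.19 / 0.93 ≈ 0.2043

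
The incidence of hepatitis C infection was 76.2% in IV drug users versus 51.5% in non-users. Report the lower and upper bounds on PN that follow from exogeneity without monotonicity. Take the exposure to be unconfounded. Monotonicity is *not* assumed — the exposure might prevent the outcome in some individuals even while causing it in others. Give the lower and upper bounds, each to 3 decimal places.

p₁ = 0.762, p₀ = 0.515.
Under exogeneity alone the bounds on PN are max{0,(p₁−p₀)/p₁} ≤ PN ≤ min{1,(1−p₀)/p₁}.
  lower = (p₁ − p₀)/p₁ = 0.247 / 0.762 ≈ 0.3241
  upper = min{1, (1 − p₀)/p₁} = 0.485 / 0.762 ≈ 0.6365

0.324 ≤ PN ≤ 0.636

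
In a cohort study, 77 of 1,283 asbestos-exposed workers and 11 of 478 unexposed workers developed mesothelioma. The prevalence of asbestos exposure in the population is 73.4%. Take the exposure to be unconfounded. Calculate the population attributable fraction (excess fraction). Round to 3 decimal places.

p₁ = P(outcome | exposed) = 77/1283 = 0.060016
p₀ = P(outcome | unexposed) = 11/478 = 0.023013
Overall risk P(Y=1) = π·p₁ + (1−π)·p₀ = 0.734×0.060016 + 0.266×0.023013 = 0.050173.
Under exogeneity, PAF = [P(Y=1) − p₀] / P(Y=1).
PAF = (0.050173 − 0.023013) / 0.050173 ≈ 0.5413

PAF ≈ 0.541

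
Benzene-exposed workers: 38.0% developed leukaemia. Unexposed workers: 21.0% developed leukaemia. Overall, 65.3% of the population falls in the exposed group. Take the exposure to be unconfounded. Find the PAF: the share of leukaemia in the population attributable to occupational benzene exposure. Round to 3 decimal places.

PAF ≈ 0.346

p₁ = 0.38, p₀ = 0.21.
Overall risk P(Y=1) = π·p₁ + (1−π)·p₀ = 0.653×0.38 + 0.347×0.21 = 0.32101.
Under exogeneity, PAF = [P(Y=1) − p₀] / P(Y=1).
PAF = (0.32101 − 0.21) / 0.32101 ≈ 0.3458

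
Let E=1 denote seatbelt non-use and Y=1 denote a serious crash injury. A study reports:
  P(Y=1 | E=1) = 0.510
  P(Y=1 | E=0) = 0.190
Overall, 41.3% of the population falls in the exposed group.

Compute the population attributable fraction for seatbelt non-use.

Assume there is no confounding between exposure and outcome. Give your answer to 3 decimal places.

PAF ≈ 0.410

Let p₁ = 0.51, p₀ = 0.19.
Overall risk P(Y=1) = π·p₁ + (1−π)·p₀ = 0.413×0.51 + 0.587×0.19 = 0.32216.
Under exogeneity, PAF = [P(Y=1) − p₀] / P(Y=1).
PAF = (0.32216 − 0.19) / 0.32216 ≈ 0.4102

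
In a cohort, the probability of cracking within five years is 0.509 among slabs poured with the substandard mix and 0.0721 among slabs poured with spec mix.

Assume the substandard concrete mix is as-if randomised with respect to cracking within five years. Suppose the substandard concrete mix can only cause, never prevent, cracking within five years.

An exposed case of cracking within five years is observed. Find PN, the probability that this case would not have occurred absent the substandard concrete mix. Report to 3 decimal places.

Let p₁ = 0.509, p₀ = 0.0721.
Under exogeneity and monotonicity, PN = (p₁ − p₀) / p₁.
PN = (0.509 − 0.0721) / 0.509 = 0.4369 / 0.509 ≈ 0.8583

PN ≈ 0.858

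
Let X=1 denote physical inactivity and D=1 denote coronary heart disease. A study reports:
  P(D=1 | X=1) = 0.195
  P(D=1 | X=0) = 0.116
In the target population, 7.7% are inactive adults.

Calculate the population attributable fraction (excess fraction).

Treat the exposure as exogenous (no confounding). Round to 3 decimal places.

Let p₁ = 0.195, p₀ = 0.116.
Overall risk P(Y=1) = π·p₁ + (1−π)·p₀ = 0.077×0.195 + 0.923×0.116 = 0.12208.
Under exogeneity, PAF = [P(Y=1) − p₀] / P(Y=1).
PAF = (0.12208 − 0.116) / 0.12208 ≈ 0.0498

PAF ≈ 0.050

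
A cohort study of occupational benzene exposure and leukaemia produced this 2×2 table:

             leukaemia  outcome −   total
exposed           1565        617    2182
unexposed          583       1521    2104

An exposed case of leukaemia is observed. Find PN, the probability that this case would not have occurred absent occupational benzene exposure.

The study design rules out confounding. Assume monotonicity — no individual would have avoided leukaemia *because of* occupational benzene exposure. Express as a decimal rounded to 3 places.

PN ≈ 0.614

p₁ = P(outcome | exposed) = 1565/2182 = 0.71723
p₀ = P(outcome | unexposed) = 583/2104 = 0.27709
Under exogeneity and monotonicity, PN = (p₁ − p₀)/p₁.
PN = (0.71723 − 0.27709) / 0.71723 ≈ 0.6137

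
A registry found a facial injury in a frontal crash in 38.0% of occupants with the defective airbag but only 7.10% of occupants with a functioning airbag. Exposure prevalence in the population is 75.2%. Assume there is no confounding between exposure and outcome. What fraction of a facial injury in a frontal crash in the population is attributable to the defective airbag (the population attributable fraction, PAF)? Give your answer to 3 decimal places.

p₁ = 0.38, p₀ = 0.071.
Overall risk P(Y=1) = π·p₁ + (1−π)·p₀ = 0.752×0.38 + 0.248×0.071 = 0.30337.
Under exogeneity, PAF = [P(Y=1) − p₀] / P(Y=1).
PAF = (0.30337 − 0.071) / 0.30337 ≈ 0.7660

PAF ≈ 0.766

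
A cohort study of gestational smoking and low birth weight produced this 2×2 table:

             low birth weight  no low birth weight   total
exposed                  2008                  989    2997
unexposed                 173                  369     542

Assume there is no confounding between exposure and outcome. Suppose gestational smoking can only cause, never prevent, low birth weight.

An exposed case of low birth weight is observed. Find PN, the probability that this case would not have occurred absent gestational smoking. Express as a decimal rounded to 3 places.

p₁ = P(outcome | exposed) = 2008/2997 = 0.67
p₀ = P(outcome | unexposed) = 173/542 = 0.31919
Under exogeneity and monotonicity, PN = (p₁ − p₀) / p₁.
PN = (0.67 − 0.31919) / 0.67 = 0.35082 / 0.67 ≈ 0.5236

PN ≈ 0.524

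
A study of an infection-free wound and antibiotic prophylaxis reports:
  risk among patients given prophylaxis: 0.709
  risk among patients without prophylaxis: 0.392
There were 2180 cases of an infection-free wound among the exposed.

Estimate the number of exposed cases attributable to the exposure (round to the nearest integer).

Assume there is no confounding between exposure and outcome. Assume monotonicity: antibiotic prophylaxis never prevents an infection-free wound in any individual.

about 975 cases

Let p₁ = 0.709, p₀ = 0.392.
PN = (p₁ − p₀)/p₁ = (0.709 − 0.392) / 0.709 ≈ 0.44711.
Attributable cases ≈ PN × (exposed cases) = 0.44711 × 2180 ≈ 974.70.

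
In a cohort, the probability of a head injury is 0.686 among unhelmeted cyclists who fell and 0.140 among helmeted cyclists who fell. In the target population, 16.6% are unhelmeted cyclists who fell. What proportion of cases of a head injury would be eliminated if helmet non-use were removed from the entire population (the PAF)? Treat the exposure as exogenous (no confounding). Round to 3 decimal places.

Let p₁ = 0.686, p₀ = 0.14.
Overall risk P(Y=1) = π·p₁ + (1−π)·p₀ = 0.166×0.686 + 0.834×0.14 = 0.23064.
Under exogeneity, PAF = [P(Y=1) − p₀] / P(Y=1).
PAF = (0.23064 − 0.14) / 0.23064 ≈ 0.3930

PAF ≈ 0.393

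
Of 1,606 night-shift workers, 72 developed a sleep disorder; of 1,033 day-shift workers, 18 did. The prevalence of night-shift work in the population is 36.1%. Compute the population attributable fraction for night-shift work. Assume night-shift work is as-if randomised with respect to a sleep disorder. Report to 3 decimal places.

PAF ≈ 0.362

p₁ = P(outcome | exposed) = 72/1606 = 0.044832
p₀ = P(outcome | unexposed) = 18/1033 = 0.017425
Overall risk P(Y=1) = π·p₁ + (1−π)·p₀ = 0.361×0.044832 + 0.639×0.017425 = 0.027319.
Under exogeneity, PAF = [P(Y=1) − p₀] / P(Y=1).
PAF = (0.027319 − 0.017425) / 0.027319 ≈ 0.3622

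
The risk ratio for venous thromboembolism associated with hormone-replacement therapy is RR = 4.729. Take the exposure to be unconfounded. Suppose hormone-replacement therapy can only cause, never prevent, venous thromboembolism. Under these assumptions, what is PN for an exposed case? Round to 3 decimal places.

PN ≈ 0.789

Under exogeneity and monotonicity, PN = (RR − 1) / RR = 1 − 1/RR.
PN = (4.729 − 1) / 4.729 = 3.729 / 4.729 ≈ 0.7885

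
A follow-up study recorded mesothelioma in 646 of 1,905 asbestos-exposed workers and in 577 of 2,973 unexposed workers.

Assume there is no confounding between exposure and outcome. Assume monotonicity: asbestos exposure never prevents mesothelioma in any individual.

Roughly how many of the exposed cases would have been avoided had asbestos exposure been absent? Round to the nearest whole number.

about 276 cases

p₁ = P(outcome | exposed) = 646/1905 = 0.33911
p₀ = P(outcome | unexposed) = 577/2973 = 0.19408
PN = (p₁ − p₀)/p₁ = (0.33911 − 0.19408) / 0.33911 ≈ 0.42767.
Attributable cases ≈ PN × (exposed cases) = 0.42767 × 646 ≈ 276.28.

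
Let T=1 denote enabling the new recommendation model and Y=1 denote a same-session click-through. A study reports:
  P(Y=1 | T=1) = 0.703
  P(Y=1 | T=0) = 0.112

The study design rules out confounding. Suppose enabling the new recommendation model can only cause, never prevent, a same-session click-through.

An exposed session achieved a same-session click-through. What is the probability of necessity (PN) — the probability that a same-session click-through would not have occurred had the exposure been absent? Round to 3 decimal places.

Let p₁ = 0.703, p₀ = 0.112.
Under exogeneity and monotonicity, PN = (p₁ − p₀) / p₁.
PN = (0.703 − 0.112) / 0.703 = 0.591 / 0.703 ≈ 0.8407

PN ≈ 0.841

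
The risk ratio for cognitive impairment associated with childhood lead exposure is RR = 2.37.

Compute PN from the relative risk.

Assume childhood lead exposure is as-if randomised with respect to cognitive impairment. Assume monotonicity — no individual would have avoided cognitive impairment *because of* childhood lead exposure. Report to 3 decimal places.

Under exogeneity and monotonicity, PN = (RR − 1) / RR = 1 − 1/RR.
PN = (2.37 − 1) / 2.37 = 1.37 / 2.37 ≈ 0.5781

PN ≈ 0.578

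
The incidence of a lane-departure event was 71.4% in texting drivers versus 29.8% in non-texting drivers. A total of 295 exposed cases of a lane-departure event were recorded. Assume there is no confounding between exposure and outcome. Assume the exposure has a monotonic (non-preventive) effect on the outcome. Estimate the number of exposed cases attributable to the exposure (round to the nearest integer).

p₁ = 0.714, p₀ = 0.298.
PN = (p₁ − p₀)/p₁ = (0.714 − 0.298) / 0.714 ≈ 0.58263.
Attributable cases ≈ PN × (exposed cases) = 0.58263 × 295 ≈ 171.88.

about 172 cases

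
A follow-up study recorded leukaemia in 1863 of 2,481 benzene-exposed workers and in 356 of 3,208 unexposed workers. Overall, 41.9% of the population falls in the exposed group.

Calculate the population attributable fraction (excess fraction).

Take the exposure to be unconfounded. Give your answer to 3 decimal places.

p₁ = P(outcome | exposed) = 1863/2481 = 0.75091
p₀ = P(outcome | unexposed) = 356/3208 = 0.11097
Overall risk P(Y=1) = π·p₁ + (1−π)·p₀ = 0.419×0.75091 + 0.581×0.11097 = 0.37911.
Under exogeneity, PAF = [P(Y=1) − p₀] / P(Y=1).
PAF = (0.37911 − 0.11097) / 0.37911 ≈ 0.7073

PAF ≈ 0.707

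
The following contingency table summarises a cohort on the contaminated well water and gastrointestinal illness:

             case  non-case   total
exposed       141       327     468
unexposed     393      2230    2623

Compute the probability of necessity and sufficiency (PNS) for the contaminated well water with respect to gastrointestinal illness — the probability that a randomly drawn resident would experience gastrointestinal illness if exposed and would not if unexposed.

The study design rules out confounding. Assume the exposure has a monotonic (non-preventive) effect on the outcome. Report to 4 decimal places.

PNS ≈ 0.1515

p₁ = P(outcome | exposed) = 141/468 = 0.30128
p₀ = P(outcome | unexposed) = 393/2623 = 0.14983
Under exogeneity and monotonicity, PNS = p₁ − p₀.
PNS = 0.30128 − 0.14983 = 0.15145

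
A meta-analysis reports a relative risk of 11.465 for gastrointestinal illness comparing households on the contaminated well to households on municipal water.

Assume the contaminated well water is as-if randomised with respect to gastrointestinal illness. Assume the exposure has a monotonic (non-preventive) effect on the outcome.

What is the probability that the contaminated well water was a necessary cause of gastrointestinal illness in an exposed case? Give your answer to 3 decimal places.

Under exogeneity and monotonicity, PN = (RR − 1) / RR = 1 − 1/RR.
PN = (11.465 − 1) / 11.465 = 10.46 / 11.465 ≈ 0.9128

PN ≈ 0.913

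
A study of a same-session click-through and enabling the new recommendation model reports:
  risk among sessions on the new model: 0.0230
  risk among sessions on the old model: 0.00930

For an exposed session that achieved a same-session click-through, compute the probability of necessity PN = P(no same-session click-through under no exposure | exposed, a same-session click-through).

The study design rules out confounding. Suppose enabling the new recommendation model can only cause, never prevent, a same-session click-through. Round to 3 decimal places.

Let p₁ = 0.023, p₀ = 0.0093.
Under exogeneity and monotonicity, PN = (p₁ − p₀) / p₁.
PN = (0.023 − 0.0093) / 0.023 = 0.0137 / 0.023 ≈ 0.5957

PN ≈ 0.596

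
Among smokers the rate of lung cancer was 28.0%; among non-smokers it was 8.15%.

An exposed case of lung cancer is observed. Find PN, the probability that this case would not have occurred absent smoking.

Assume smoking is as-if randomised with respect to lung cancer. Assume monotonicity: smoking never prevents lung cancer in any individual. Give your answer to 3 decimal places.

p₁ = 0.28, p₀ = 0.0815.
Under exogeneity and monotonicity, PN = (p₁ − p₀) / p₁.
PN = (0.28 − 0.0815) / 0.28 = 0.1985 / 0.28 ≈ 0.7089

PN ≈ 0.709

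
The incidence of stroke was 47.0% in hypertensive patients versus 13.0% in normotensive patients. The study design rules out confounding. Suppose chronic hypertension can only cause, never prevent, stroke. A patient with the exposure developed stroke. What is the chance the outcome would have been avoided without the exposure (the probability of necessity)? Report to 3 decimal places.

PN ≈ 0.723

p₁ = 0.47, p₀ = 0.13.
Under exogeneity and monotonicity, PN = (p₁ − p₀) / p₁.
PN = (0.47 − 0.13) / 0.47 = 0.34 / 0.47 ≈ 0.7234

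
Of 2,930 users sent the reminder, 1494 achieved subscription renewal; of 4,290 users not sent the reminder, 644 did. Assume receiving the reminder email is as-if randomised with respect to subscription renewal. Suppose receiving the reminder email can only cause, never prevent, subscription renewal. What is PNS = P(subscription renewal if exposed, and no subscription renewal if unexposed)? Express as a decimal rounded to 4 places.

PNS ≈ 0.3598

p₁ = P(outcome | exposed) = 1494/2930 = 0.5099
p₀ = P(outcome | unexposed) = 644/4290 = 0.15012
Under exogeneity and monotonicity, PNS = p₁ − p₀.
PNS = 0.5099 − 0.15012 = 0.35978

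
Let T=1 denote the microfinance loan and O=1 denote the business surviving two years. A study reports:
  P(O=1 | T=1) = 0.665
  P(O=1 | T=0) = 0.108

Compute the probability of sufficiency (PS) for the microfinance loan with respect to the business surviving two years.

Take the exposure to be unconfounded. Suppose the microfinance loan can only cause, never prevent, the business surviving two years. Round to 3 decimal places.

PS ≈ 0.624

Let p₁ = 0.665, p₀ = 0.108.
Under exogeneity and monotonicity, PS = (p₁ − p₀) / (1 − p₀).
PS = (0.665 − 0.108) / (1 − 0.108) = 0.557 / 0.892 ≈ 0.6244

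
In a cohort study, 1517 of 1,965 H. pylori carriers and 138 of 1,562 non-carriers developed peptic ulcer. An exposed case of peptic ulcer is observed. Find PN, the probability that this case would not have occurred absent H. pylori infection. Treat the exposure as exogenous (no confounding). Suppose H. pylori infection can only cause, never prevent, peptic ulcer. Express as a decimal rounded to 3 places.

p₁ = P(outcome | exposed) = 1517/1965 = 0.77201
p₀ = P(outcome | unexposed) = 138/1562 = 0.088348
Under exogeneity and monotonicity, PN = (p₁ − p₀) / p₁.
PN = (0.77201 − 0.088348) / 0.77201 = 0.68366 / 0.77201 ≈ 0.8856

PN ≈ 0.886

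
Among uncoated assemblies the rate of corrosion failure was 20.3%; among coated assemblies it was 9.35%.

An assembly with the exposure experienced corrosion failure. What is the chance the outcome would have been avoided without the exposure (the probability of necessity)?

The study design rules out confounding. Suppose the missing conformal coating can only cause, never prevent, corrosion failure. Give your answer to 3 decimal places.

p₁ = 0.203, p₀ = 0.0935.
Under exogeneity and monotonicity, PN = (p₁ − p₀) / p₁.
PN = (0.203 − 0.0935) / 0.203 = 0.1095 / 0.203 ≈ 0.5394

PN ≈ 0.539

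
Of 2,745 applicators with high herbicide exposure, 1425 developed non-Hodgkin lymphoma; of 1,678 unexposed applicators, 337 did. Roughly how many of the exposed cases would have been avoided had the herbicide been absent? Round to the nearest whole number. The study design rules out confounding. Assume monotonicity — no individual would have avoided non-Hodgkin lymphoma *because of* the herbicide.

about 874 cases

p₁ = P(outcome | exposed) = 1425/2745 = 0.51913
p₀ = P(outcome | unexposed) = 337/1678 = 0.20083
PN = (p₁ − p₀)/p₁ = (0.51913 − 0.20083) / 0.51913 ≈ 0.61313.
Attributable cases ≈ PN × (exposed cases) = 0.61313 × 1425 ≈ 873.71.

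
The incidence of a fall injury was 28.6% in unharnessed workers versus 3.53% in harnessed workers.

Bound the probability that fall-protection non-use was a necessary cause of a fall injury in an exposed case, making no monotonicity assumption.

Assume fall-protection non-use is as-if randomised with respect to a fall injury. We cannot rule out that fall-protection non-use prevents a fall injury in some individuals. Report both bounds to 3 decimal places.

p₁ = 0.286, p₀ = 0.0353.
Under exogeneity alone the bounds on PN are max{0,(p₁−p₀)/p₁} ≤ PN ≤ min{1,(1−p₀)/p₁}.
  lower = (p₁ − p₀)/p₁ = 0.2507 / 0.286 ≈ 0.8766
  upper = min{1, (1 − p₀)/p₁} = 0.9647 / 0.286 ≈ 3.3731 → capped at 1

0.877 ≤ PN ≤ 1.000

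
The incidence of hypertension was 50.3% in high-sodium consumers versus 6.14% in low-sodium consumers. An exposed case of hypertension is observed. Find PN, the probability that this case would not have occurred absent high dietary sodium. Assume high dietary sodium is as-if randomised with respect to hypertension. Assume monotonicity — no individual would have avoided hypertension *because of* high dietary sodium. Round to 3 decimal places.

PN ≈ 0.878

p₁ = 0.503, p₀ = 0.0614.
Under exogeneity and monotonicity, PN = (p₁ − p₀) / p₁.
PN = (0.503 − 0.0614) / 0.503 = 0.4416 / 0.503 ≈ 0.8779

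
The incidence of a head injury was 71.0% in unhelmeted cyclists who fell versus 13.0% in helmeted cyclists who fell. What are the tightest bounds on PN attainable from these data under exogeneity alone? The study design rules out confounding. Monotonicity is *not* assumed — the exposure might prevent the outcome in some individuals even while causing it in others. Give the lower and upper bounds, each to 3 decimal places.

0.817 ≤ PN ≤ 1.000

p₁ = 0.71, p₀ = 0.13.
Under exogeneity alone the bounds on PN are max{0,(p₁−p₀)/p₁} ≤ PN ≤ min{1,(1−p₀)/p₁}.
  lower = (p₁ − p₀)/p₁ = 0.58 / 0.71 ≈ 0.8169
  upper = min{1, (1 − p₀)/p₁} = 0.87 / 0.71 ≈ 1.2254 → capped at 1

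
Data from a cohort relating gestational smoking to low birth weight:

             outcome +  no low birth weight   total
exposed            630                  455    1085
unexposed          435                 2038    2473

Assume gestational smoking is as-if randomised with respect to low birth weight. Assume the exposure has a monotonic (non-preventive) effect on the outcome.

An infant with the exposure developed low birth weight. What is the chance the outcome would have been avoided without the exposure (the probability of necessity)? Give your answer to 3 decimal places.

PN ≈ 0.697

p₁ = P(outcome | exposed) = 630/1085 = 0.58065
p₀ = P(outcome | unexposed) = 435/2473 = 0.1759
Under exogeneity and monotonicity, PN = (p₁ − p₀)/p₁.
PN = (0.58065 − 0.1759) / 0.58065 ≈ 0.6971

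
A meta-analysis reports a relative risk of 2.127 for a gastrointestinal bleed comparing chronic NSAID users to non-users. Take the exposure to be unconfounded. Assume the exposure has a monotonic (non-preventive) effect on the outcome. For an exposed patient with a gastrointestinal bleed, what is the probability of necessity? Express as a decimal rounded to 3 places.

Under exogeneity and monotonicity, PN = (RR − 1) / RR = 1 − 1/RR.
PN = (2.127 − 1) / 2.127 = 1.127 / 2.127 ≈ 0.5299

PN ≈ 0.530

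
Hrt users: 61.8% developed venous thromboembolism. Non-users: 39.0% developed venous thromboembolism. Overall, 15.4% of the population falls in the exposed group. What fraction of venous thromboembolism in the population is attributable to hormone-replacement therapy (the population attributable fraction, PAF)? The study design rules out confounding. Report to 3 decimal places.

p₁ = 0.618, p₀ = 0.39.
Overall risk P(Y=1) = π·p₁ + (1−π)·p₀ = 0.154×0.618 + 0.846×0.39 = 0.42511.
Under exogeneity, PAF = [P(Y=1) − p₀] / P(Y=1).
PAF = (0.42511 − 0.39) / 0.42511 ≈ 0.0826

PAF ≈ 0.083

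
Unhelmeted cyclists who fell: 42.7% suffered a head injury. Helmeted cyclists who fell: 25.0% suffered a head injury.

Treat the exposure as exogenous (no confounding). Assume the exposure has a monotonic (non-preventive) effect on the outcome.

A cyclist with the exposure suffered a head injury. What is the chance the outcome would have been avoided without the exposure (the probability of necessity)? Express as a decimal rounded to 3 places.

PN ≈ 0.415

p₁ = 0.427, p₀ = 0.25.
Under exogeneity and monotonicity, PN = (p₁ − p₀) / p₁.
PN = (0.427 − 0.25) / 0.427 = 0.177 / 0.427 ≈ 0.4145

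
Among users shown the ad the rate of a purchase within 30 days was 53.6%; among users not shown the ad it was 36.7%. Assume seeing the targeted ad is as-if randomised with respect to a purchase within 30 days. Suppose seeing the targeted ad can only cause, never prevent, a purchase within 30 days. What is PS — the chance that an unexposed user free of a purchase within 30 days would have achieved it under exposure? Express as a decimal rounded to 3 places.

PS ≈ 0.267

p₁ = 0.536, p₀ = 0.367.
Under exogeneity and monotonicity, PS = (p₁ − p₀) / (1 − p₀).
PS = (0.536 − 0.367) / (1 − 0.367) = 0.169 / 0.633 ≈ 0.2670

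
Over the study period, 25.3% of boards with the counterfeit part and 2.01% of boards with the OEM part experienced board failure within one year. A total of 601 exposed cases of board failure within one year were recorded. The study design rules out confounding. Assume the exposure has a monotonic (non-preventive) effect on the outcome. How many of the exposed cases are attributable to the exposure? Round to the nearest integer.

p₁ = 0.253, p₀ = 0.0201.
PN = (p₁ − p₀)/p₁ = (0.253 − 0.0201) / 0.253 ≈ 0.92055.
Attributable cases ≈ PN × (exposed cases) = 0.92055 × 601 ≈ 553.25.

about 553 cases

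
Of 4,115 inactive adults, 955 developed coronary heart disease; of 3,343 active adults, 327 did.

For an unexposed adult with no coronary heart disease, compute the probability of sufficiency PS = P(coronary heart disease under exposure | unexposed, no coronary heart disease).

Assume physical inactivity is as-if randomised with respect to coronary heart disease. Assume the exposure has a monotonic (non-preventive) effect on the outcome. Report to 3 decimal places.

PS ≈ 0.149

p₁ = P(outcome | exposed) = 955/4115 = 0.23208
p₀ = P(outcome | unexposed) = 327/3343 = 0.097816
Under exogeneity and monotonicity, PS = (p₁ − p₀) / (1 − p₀).
PS = (0.23208 − 0.097816) / (1 − 0.097816) = 0.13426 / 0.90218 ≈ 0.1488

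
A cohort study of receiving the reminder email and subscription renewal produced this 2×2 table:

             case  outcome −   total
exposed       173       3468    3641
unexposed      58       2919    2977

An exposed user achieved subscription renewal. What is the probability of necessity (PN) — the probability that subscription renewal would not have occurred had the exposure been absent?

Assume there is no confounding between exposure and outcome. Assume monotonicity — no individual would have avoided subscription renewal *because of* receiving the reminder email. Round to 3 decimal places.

p₁ = P(outcome | exposed) = 173/3641 = 0.047514
p₀ = P(outcome | unexposed) = 58/2977 = 0.019483
Under exogeneity and monotonicity, PN = (p₁ − p₀)/p₁.
PN = (0.047514 − 0.019483) / 0.047514 ≈ 0.5900

PN ≈ 0.590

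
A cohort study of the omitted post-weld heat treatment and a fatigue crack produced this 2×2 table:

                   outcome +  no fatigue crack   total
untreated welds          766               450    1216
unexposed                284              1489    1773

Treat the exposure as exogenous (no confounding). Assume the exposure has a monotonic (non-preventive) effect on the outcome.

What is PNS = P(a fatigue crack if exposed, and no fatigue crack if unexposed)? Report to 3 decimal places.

PNS ≈ 0.470

p₁ = P(outcome | exposed) = 766/1216 = 0.62993
p₀ = P(outcome | unexposed) = 284/1773 = 0.16018
Under exogeneity and monotonicity, PNS = p₁ − p₀.
PNS = 0.62993 − 0.16018 = 0.46975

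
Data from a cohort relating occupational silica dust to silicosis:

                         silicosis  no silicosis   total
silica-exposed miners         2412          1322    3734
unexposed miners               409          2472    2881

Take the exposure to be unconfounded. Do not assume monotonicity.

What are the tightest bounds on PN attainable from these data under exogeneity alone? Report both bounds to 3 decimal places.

p₁ = P(outcome | exposed) = 2412/3734 = 0.64596
p₀ = P(outcome | unexposed) = 409/2881 = 0.14196
Under exogeneity alone the bounds on PN are max{0,(p₁−p₀)/p₁} ≤ PN ≤ min{1,(1−p₀)/p₁}.
  lower = (p₁ − p₀)/p₁ = 0.50399 / 0.64596 ≈ 0.7802
  upper = min{1, (1 − p₀)/p₁} = 0.85804 / 0.64596 ≈ 1.3283 → capped at 1

0.780 ≤ PN ≤ 1.000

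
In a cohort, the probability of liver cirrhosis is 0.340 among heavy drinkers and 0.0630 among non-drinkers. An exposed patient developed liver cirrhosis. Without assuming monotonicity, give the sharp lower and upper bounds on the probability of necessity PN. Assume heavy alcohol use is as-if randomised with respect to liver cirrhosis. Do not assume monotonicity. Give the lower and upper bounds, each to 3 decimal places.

0.815 ≤ PN ≤ 1.000

Let p₁ = 0.34, p₀ = 0.063.
Under exogeneity alone the bounds on PN are max{0,(p₁−p₀)/p₁} ≤ PN ≤ min{1,(1−p₀)/p₁}.
  lower = (p₁ − p₀)/p₁ = 0.277 / 0.34 ≈ 0.8147
  upper = min{1, (1 − p₀)/p₁} = 0.937 / 0.34 ≈ 2.7559 → capped at 1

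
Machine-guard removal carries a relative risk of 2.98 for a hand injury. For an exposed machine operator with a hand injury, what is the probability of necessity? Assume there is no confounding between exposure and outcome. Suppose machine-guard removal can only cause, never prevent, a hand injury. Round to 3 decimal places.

Under exogeneity and monotonicity, PN = (RR − 1) / RR = 1 − 1/RR.
PN = (2.98 − 1) / 2.98 = 1.98 / 2.98 ≈ 0.6644

PN ≈ 0.664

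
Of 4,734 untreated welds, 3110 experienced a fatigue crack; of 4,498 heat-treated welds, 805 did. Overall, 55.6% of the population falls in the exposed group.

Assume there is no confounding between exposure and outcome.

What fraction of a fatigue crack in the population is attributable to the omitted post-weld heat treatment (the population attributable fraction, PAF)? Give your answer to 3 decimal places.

p₁ = P(outcome | exposed) = 3110/4734 = 0.65695
p₀ = P(outcome | unexposed) = 805/4498 = 0.17897
Overall risk P(Y=1) = π·p₁ + (1−π)·p₀ = 0.556×0.65695 + 0.444×0.17897 = 0.44473.
Under exogeneity, PAF = [P(Y=1) − p₀] / P(Y=1).
PAF = (0.44473 − 0.17897) / 0.44473 ≈ 0.5976

PAF ≈ 0.598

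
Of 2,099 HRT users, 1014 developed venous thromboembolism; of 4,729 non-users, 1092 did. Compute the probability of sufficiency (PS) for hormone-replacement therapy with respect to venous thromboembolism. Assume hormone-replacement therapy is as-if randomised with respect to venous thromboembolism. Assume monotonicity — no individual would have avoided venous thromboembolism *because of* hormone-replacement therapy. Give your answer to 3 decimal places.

p₁ = P(outcome | exposed) = 1014/2099 = 0.48309
p₀ = P(outcome | unexposed) = 1092/4729 = 0.23092
Under exogeneity and monotonicity, PS = (p₁ − p₀) / (1 − p₀).
PS = (0.48309 − 0.23092) / (1 − 0.23092) = 0.25217 / 0.76908 ≈ 0.3279

PS ≈ 0.328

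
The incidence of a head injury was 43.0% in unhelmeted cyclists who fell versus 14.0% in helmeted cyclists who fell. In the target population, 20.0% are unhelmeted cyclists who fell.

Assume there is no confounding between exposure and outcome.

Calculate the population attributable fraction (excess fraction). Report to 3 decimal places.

p₁ = 0.43, p₀ = 0.14.
Overall risk P(Y=1) = π·p₁ + (1−π)·p₀ = 0.2×0.43 + 0.8×0.14 = 0.198.
Under exogeneity, PAF = [P(Y=1) − p₀] / P(Y=1).
PAF = (0.198 − 0.14) / 0.198 ≈ 0.2929

PAF ≈ 0.293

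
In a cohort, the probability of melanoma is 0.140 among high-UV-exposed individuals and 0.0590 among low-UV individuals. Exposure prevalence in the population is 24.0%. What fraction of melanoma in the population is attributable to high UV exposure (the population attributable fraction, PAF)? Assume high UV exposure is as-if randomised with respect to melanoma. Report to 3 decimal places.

Let p₁ = 0.14, p₀ = 0.059.
Overall risk P(Y=1) = π·p₁ + (1−π)·p₀ = 0.24×0.14 + 0.76×0.059 = 0.07844.
Under exogeneity, PAF = [P(Y=1) − p₀] / P(Y=1).
PAF = (0.07844 − 0.059) / 0.07844 ≈ 0.2478

PAF ≈ 0.248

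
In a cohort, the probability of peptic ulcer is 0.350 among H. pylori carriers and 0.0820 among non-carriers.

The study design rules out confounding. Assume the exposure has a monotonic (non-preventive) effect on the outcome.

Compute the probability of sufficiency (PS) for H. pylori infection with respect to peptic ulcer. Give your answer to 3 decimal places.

Let p₁ = 0.35, p₀ = 0.082.
Under exogeneity and monotonicity, PS = (p₁ − p₀) / (1 − p₀).
PS = (0.35 − 0.082) / (1 − 0.082) = 0.268 / 0.918 ≈ 0.2919

PS ≈ 0.292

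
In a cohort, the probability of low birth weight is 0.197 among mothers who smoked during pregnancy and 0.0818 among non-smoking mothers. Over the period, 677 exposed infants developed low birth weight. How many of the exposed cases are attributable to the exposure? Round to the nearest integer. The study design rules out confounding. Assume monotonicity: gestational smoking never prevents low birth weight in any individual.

Let p₁ = 0.197, p₀ = 0.0818.
PN = (p₁ − p₀)/p₁ = (0.197 − 0.0818) / 0.197 ≈ 0.58477.
Attributable cases ≈ PN × (exposed cases) = 0.58477 × 677 ≈ 395.89.

about 396 cases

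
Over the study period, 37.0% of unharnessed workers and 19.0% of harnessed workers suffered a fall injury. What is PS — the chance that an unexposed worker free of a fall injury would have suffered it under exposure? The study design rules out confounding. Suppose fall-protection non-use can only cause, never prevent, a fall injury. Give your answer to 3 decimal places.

p₁ = 0.37, p₀ = 0.19.
Under exogeneity and monotonicity, PS = (p₁ − p₀) / (1 − p₀).
PS = (0.37 − 0.19) / (1 − 0.19) = 0.18 / 0.81 ≈ 0.2222

PS ≈ 0.222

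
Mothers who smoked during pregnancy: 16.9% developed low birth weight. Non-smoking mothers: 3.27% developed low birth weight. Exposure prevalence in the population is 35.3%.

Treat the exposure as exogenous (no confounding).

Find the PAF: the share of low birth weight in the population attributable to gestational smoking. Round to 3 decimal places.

p₁ = 0.169, p₀ = 0.0327.
Overall risk P(Y=1) = π·p₁ + (1−π)·p₀ = 0.353×0.169 + 0.647×0.0327 = 0.080814.
Under exogeneity, PAF = [P(Y=1) − p₀] / P(Y=1).
PAF = (0.080814 − 0.0327) / 0.080814 ≈ 0.5954

PAF ≈ 0.595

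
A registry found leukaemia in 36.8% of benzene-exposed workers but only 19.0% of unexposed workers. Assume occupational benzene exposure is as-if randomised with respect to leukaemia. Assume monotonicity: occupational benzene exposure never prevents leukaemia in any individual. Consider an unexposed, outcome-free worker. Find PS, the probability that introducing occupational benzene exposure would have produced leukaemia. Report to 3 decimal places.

p₁ = 0.368, p₀ = 0.19.
Under exogeneity and monotonicity, PS = (p₁ − p₀) / (1 − p₀).
PS = (0.368 − 0.19) / (1 − 0.19) = 0.178 / 0.81 ≈ 0.2198

PS ≈ 0.220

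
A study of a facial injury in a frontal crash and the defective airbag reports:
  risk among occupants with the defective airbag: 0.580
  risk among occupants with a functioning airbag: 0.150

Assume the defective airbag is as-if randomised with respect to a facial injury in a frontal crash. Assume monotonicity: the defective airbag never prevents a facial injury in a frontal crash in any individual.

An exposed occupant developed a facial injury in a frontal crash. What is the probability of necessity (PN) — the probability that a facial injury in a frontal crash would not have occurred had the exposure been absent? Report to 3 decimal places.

Let p₁ = 0.58, p₀ = 0.15.
Under exogeneity and monotonicity, PN = (p₁ − p₀) / p₁.
PN = (0.58 − 0.15) / 0.58 = 0.43 / 0.58 ≈ 0.7414

PN ≈ 0.741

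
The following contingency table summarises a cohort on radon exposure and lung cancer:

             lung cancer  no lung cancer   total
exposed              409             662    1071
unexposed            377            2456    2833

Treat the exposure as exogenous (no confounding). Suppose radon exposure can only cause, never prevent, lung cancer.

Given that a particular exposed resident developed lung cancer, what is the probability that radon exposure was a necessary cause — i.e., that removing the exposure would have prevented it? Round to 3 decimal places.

p₁ = P(outcome | exposed) = 409/1071 = 0.38189
p₀ = P(outcome | unexposed) = 377/2833 = 0.13307
Under exogeneity and monotonicity, PN = (p₁ − p₀)/p₁.
PN = (0.38189 − 0.13307) / 0.38189 ≈ 0.6515

PN ≈ 0.652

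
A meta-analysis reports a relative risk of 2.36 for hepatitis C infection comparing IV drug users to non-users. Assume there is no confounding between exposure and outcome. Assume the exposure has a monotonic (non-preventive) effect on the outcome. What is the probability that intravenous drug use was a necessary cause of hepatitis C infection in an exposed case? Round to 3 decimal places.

PN ≈ 0.576

Under exogeneity and monotonicity, PN = (RR − 1) / RR = 1 − 1/RR.
PN = (2.36 − 1) / 2.36 = 1.36 / 2.36 ≈ 0.5763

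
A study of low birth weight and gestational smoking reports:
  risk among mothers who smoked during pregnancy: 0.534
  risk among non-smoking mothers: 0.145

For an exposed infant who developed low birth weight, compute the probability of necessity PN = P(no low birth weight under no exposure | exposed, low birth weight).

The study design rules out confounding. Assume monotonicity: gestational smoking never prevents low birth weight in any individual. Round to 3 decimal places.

PN ≈ 0.728

Let p₁ = 0.534, p₀ = 0.145.
Under exogeneity and monotonicity, PN = (p₁ − p₀) / p₁.
PN = (0.534 − 0.145) / 0.534 = 0.389 / 0.534 ≈ 0.7285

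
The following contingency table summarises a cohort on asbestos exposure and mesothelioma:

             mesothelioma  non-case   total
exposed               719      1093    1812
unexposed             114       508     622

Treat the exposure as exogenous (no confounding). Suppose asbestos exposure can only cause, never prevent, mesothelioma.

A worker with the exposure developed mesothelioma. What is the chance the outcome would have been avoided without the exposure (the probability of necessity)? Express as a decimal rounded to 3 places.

p₁ = P(outcome | exposed) = 719/1812 = 0.3968
p₀ = P(outcome | unexposed) = 114/622 = 0.18328
Under exogeneity and monotonicity, PN = (p₁ − p₀) / p₁.
PN = (0.3968 − 0.18328) / 0.3968 = 0.21352 / 0.3968 ≈ 0.5381

PN ≈ 0.538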